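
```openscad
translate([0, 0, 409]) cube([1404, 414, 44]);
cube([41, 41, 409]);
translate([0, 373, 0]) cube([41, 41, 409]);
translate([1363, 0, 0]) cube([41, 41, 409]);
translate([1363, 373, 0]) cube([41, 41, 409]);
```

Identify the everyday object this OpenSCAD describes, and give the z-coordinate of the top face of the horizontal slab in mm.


A bench. The seat-top height is 453 mm.

A long slab on four corner posts — a bench. The slab sits at z = 409 with thickness 44, so the top is 409 + 44 = 453 mm.


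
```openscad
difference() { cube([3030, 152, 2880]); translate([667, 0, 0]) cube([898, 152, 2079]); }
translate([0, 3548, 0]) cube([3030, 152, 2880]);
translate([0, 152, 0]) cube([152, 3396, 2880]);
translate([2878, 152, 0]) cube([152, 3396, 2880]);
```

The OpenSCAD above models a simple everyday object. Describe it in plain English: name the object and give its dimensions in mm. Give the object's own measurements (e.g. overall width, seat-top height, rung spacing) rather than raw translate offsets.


A single room: four walls, each 2880 mm tall and 152 mm thick, enclosing an outside footprint 3030×3700 mm (x × y), no floor or roof. The front and back walls (−y and +y sides) run the full x-width; the side walls fit between their inner faces. A door opening 898 mm wide and 2079 mm tall is cut through the front wall from the floor up, its −x edge 667 mm from the wall's −x end.


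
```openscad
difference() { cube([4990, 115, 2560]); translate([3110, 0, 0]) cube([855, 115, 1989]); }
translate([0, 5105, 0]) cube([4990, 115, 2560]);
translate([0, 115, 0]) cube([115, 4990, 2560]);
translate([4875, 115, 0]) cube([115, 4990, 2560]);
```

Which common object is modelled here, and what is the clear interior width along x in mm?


A single room. The interior width is 4760 mm.

Four walls enclosing a rectangle with a door in the front wall — a room. Outside width 4990 minus two 115 mm walls gives 4760 mm.


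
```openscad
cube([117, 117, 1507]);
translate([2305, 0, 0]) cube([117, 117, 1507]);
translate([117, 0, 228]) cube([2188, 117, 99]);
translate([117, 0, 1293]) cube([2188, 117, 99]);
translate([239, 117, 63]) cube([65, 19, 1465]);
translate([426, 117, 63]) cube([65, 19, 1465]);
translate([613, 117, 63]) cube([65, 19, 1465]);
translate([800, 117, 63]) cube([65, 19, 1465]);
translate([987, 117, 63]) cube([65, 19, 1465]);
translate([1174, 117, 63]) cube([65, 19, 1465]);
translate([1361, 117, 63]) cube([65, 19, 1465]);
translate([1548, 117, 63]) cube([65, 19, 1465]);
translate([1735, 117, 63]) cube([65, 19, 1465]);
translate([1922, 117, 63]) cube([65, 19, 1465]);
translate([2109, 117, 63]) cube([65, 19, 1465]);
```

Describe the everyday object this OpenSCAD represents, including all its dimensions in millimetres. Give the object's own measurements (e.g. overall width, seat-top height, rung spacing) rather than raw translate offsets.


A fence section. Two 117×117 mm posts, 1507 mm tall, stand on the floor with a clear span of 2188 mm between their inner faces. Two horizontal rails of 117×99 mm section span the gap between the posts with their undersides at z = 228 mm and z = 1293 mm, flush with the posts' −y face. 11 pickets, each 65 mm wide, 19 mm thick and 1465 mm tall, are fixed to the +y face of the rails with their bottoms at z = 63 mm, spaced across the span with a 122 mm gap after the −x post and between neighbouring pickets, with 131 mm left before the +x post.


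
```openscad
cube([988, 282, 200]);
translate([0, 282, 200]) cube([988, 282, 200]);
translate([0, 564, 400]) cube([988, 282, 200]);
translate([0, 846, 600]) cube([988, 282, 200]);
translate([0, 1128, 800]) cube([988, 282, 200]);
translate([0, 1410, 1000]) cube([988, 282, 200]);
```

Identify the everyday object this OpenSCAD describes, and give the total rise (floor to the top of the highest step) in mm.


A staircase. The total rise is 1200 mm.

6 identical blocks, each offset up and back from the previous — a staircase. Each step is 200 mm tall and there are 6 of them, so the total rise is 6 × 200 = 1200 mm.


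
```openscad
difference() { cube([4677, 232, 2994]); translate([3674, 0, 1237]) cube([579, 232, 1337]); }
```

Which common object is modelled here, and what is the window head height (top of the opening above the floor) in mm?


A wall with a window opening. The window head height is 2574 mm.

A wall with a rectangular opening subtracted — a window. Sill at z = 1237, opening 1337 mm tall, so the head is at 1237 + 1337 = 2574 mm.


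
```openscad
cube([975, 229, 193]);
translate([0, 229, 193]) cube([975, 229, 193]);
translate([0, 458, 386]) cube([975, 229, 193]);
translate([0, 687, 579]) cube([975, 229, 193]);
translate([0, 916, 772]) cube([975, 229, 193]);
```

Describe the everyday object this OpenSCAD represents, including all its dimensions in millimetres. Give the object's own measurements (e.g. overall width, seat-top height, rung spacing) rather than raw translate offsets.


A straight staircase of 5 solid steps. Each step is 975 mm wide (x), 229 mm deep (y, the going) and 193 mm tall (the rise). The first step rests on the floor; each subsequent step sits one going further in +y and one rise higher in +z, directly behind and above the previous step with no overlap.


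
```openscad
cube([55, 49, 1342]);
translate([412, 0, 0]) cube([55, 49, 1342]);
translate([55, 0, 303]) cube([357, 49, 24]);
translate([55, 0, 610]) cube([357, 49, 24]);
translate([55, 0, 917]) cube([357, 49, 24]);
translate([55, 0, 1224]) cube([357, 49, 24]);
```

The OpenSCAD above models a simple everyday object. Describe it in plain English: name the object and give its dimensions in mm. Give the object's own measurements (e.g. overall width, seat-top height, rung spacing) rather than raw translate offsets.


A straight ladder. Two 55×49 mm vertical rails, 1342 mm tall, stand 467 mm apart (outside-to-outside) with their front faces coplanar on the −y side. 4 rungs, each 49 mm deep and 24 mm tall, span between the inner faces of the rails, front faces flush with the rails. The lowest rung's underside is at z = 303 mm and rungs are spaced 307 mm apart (underside to underside).


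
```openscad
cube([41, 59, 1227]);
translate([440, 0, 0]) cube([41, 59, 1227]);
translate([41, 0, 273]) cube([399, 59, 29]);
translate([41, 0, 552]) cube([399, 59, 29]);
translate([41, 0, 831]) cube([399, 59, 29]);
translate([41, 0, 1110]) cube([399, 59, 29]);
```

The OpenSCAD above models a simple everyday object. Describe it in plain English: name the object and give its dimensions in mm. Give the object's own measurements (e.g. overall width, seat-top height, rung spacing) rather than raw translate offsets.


A straight ladder. Two 41×59 mm vertical rails, 1227 mm tall, stand 481 mm apart (outside-to-outside) with their front faces coplanar on the −y side. 4 rungs, each 59 mm deep and 29 mm tall, span between the inner faces of the rails, front faces flush with the rails. The lowest rung's underside is at z = 273 mm and rungs are spaced 279 mm apart (underside to underside).


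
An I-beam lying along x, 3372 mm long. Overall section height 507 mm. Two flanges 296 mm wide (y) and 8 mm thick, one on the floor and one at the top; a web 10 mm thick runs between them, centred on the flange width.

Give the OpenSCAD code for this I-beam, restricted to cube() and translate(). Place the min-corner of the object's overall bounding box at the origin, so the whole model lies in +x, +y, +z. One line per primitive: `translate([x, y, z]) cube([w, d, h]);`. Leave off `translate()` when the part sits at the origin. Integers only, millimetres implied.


cube([3372, 296, 8]);
translate([0, 143, 8]) cube([3372, 10, 491]);
translate([0, 0, 499]) cube([3372, 296, 8]);


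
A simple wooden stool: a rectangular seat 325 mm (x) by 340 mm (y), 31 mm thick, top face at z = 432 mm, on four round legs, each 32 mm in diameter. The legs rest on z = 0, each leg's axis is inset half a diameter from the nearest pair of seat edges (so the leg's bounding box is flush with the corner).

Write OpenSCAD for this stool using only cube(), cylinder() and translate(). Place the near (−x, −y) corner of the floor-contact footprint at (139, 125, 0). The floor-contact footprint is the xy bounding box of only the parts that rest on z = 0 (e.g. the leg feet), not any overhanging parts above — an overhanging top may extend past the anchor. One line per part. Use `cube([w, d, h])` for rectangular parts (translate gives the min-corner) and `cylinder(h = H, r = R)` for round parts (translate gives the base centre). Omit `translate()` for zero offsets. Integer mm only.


translate([139, 125, 401]) cube([325, 340, 31]);
translate([155, 141, 0]) cylinder(h = 401, r = 16);
translate([448, 141, 0]) cylinder(h = 401, r = 16);
translate([155, 449, 0]) cylinder(h = 401, r = 16);
translate([448, 449, 0]) cylinder(h = 401, r = 16);


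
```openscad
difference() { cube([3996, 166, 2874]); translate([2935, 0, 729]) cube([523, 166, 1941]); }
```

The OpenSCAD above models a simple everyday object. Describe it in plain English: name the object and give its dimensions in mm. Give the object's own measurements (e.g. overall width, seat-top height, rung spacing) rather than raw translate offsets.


A wall 3996 mm long (x), 166 mm thick (y), 2874 mm tall, with a rectangular window opening cut through it. The opening is 523 mm wide and 1941 mm tall; its sill is at z = 729 mm and its near (−x) edge is 2935 mm from the wall's −x end. The opening passes through the full wall thickness.


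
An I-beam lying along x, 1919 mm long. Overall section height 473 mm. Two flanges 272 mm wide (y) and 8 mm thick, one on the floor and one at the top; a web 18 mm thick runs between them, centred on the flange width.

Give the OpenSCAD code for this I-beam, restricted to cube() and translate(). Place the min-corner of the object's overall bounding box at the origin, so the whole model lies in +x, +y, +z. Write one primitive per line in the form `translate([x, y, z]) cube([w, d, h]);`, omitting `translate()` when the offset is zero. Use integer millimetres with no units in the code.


cube([1919, 272, 8]);
translate([0, 127, 8]) cube([1919, 18, 457]);
translate([0, 0, 465]) cube([1919, 272, 8]);


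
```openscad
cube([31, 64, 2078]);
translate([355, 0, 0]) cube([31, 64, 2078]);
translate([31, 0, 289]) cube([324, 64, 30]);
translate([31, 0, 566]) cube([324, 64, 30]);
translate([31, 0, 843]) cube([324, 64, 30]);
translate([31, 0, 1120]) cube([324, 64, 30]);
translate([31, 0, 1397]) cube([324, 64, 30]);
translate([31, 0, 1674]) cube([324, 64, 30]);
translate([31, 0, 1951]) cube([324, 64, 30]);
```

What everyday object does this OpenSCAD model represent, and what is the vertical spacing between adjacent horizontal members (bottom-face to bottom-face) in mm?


A ladder. The rung spacing is 277 mm.

Two tall 31×64 posts with 7 short bars between them — a ladder. Adjacent rungs sit at z = 289 and z = 566, so the spacing is 566 − 289 = 277 mm.


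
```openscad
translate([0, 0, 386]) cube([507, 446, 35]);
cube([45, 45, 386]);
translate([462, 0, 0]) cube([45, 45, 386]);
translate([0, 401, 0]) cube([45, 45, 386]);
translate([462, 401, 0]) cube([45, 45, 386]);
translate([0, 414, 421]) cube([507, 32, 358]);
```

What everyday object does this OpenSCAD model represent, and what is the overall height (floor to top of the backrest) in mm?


A chair. The overall height is 779 mm.

A slab on four corner posts with a tall panel at the back — a chair. The seat slab sits at z = 386 with thickness 35, and the 358 mm backrest starts at the seat top, so the overall height is 386 + 35 + 358 = 779 mm.


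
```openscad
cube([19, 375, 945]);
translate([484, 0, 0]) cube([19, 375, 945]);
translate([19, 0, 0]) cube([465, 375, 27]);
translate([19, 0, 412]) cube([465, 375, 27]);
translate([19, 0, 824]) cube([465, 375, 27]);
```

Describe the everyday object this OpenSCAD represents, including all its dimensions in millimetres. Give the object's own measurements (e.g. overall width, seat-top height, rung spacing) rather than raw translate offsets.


An open bookshelf. Two side panels, each 19 mm thick, 375 mm deep and 945 mm tall, stand 503 mm apart (outside-to-outside). Between them sit 3 shelves, each 27 mm thick and 375 mm deep, spanning the full gap between the sides. The bottom shelf rests on the floor (its underside at z = 0) and the clear gap between one shelf's top and the next shelf's underside is 385 mm.


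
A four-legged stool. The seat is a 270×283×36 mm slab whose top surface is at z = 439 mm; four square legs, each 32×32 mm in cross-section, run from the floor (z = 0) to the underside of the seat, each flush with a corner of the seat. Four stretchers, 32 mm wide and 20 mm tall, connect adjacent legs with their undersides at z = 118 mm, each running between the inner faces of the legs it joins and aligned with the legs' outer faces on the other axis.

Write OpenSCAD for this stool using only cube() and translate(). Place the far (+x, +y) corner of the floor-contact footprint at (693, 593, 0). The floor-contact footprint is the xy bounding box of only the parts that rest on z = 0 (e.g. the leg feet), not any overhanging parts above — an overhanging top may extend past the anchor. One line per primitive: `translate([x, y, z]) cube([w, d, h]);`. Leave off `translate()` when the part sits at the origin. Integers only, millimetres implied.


// leg_h = 439 - 36 = 403
// stretcher span = 270 - 2*32 = 206
translate([423, 310, 403]) cube([270, 283, 36]);
translate([423, 310, 0]) cube([32, 32, 403]);
translate([661, 310, 0]) cube([32, 32, 403]);
translate([423, 561, 0]) cube([32, 32, 403]);
translate([661, 561, 0]) cube([32, 32, 403]);
translate([455, 310, 118]) cube([206, 32, 20]);
translate([455, 561, 118]) cube([206, 32, 20]);
translate([423, 342, 118]) cube([32, 219, 20]);
translate([661, 342, 118]) cube([32, 219, 20]);


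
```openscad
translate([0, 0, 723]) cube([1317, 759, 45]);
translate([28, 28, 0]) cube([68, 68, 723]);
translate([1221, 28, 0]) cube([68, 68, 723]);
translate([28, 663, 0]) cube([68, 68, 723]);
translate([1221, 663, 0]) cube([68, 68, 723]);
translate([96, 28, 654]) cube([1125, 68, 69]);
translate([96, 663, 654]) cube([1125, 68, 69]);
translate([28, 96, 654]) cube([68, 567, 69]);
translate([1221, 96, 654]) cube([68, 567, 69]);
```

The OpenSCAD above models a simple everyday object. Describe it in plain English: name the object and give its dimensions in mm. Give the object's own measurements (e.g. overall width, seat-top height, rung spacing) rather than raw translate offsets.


A table: top 1317 mm (x) × 759 mm (y), 45 mm thick, upper face at z = 768 mm, on four 68×68 mm square legs, each inset 28 mm from the nearest pair of top edges from z = 0 to the bottom of the top. Four apron rails, 68 mm thick and 69 mm tall, run between adjacent legs with their top edges flush with the underside of the top and their outer faces flush with the legs' outer faces.


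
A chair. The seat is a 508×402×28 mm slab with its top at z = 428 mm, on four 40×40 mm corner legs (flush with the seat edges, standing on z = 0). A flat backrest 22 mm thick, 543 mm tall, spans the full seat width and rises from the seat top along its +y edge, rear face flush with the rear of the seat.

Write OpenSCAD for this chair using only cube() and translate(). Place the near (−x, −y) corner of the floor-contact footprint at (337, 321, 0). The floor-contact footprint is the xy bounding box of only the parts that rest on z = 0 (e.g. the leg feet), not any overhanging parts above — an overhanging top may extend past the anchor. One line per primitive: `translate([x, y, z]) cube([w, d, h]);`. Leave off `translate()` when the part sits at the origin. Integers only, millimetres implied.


translate([337, 321, 400]) cube([508, 402, 28]);
translate([337, 321, 0]) cube([40, 40, 400]);
translate([805, 321, 0]) cube([40, 40, 400]);
translate([337, 683, 0]) cube([40, 40, 400]);
translate([805, 683, 0]) cube([40, 40, 400]);
translate([337, 701, 428]) cube([508, 22, 543]);


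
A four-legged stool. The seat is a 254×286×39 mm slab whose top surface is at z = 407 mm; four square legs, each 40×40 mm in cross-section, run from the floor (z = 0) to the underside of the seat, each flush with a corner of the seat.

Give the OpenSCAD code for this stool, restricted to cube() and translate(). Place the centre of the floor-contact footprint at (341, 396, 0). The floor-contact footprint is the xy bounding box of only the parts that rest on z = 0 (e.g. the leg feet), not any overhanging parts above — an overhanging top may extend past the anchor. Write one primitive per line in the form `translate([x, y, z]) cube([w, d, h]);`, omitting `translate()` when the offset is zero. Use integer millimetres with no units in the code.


translate([214, 253, 368]) cube([254, 286, 39]);
translate([214, 253, 0]) cube([40, 40, 368]);
translate([428, 253, 0]) cube([40, 40, 368]);
translate([214, 499, 0]) cube([40, 40, 368]);
translate([428, 499, 0]) cube([40, 40, 368]);


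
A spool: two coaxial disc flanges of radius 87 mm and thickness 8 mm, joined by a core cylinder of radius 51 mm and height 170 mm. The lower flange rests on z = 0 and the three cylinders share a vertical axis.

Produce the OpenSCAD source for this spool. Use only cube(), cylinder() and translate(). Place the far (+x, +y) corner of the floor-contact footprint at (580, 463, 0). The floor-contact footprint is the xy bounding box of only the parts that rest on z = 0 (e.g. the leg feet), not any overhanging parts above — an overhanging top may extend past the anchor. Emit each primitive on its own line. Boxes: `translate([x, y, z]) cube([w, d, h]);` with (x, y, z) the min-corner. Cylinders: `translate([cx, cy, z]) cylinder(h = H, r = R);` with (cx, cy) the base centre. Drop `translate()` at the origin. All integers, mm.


translate([493, 376, 0]) cylinder(h = 8, r = 87);
translate([493, 376, 8]) cylinder(h = 170, r = 51);
translate([493, 376, 178]) cylinder(h = 8, r = 87);


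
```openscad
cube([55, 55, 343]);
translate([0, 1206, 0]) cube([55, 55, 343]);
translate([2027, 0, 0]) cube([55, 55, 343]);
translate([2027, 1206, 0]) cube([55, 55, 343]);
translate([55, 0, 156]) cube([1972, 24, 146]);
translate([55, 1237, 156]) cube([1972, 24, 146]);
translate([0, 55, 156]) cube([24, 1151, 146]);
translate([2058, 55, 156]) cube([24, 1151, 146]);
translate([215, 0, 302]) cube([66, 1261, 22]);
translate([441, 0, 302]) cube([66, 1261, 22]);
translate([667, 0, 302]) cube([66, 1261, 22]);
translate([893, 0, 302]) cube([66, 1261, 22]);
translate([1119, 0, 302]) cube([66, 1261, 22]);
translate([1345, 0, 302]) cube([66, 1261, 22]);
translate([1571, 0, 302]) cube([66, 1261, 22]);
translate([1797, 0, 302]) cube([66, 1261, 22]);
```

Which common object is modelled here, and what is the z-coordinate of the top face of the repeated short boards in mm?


A bed frame. The slat-top height is 324 mm.

Four posts, four rails, and a row of slats — a bed frame. Slats sit on the rails at z = 156 + 146 = 302; with slat thickness 22, the top is 324 mm.


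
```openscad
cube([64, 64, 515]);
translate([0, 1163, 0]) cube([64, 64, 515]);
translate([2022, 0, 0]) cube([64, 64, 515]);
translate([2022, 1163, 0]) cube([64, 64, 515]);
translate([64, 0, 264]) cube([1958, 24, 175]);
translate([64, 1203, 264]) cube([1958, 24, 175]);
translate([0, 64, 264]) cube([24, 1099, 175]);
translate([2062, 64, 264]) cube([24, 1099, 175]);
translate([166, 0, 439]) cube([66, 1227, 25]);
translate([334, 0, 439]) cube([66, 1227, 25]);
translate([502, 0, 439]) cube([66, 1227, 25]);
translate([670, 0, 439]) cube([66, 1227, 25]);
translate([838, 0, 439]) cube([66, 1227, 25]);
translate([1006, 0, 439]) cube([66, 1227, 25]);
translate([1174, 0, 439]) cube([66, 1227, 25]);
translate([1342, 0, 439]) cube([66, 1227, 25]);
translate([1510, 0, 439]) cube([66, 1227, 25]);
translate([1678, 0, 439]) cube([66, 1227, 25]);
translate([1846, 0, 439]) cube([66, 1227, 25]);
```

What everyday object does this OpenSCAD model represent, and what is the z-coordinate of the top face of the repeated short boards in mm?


A bed frame. The slat-top height is 464 mm.

Four posts, four rails, and a row of slats — a bed frame. Slats sit on the rails at z = 264 + 175 = 439; with slat thickness 25, the top is 464 mm.


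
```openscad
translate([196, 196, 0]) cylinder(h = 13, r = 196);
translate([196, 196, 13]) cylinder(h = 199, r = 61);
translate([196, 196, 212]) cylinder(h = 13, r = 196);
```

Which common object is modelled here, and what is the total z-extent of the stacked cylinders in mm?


A spool. The overall height is 225 mm.

Three coaxial cylinders, large–small–large — a spool. Two 13 mm flanges and a 199 mm core give 13 + 199 + 13 = 225 mm.


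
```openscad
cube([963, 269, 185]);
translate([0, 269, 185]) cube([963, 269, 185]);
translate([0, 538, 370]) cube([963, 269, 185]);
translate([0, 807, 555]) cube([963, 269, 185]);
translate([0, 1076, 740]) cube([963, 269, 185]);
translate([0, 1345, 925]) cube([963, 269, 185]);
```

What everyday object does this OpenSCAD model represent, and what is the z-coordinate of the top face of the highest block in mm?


A staircase. The total rise is 1110 mm.

6 identical blocks, each offset up and back from the previous — a staircase. Each step is 185 mm tall and there are 6 of them, so the total rise is 6 × 185 = 1110 mm.


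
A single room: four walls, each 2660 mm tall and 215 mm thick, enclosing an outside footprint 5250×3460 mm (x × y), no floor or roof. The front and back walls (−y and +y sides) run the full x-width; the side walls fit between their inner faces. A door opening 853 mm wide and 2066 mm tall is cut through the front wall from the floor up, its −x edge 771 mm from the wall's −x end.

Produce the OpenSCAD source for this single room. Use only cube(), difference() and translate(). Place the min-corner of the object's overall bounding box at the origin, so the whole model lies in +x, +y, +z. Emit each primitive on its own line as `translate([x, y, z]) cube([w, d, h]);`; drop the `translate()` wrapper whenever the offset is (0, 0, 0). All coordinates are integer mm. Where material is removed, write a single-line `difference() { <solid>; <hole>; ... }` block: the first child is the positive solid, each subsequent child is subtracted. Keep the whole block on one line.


difference() { cube([5250, 215, 2660]); translate([771, 0, 0]) cube([853, 215, 2066]); }
translate([0, 3245, 0]) cube([5250, 215, 2660]);
translate([0, 215, 0]) cube([215, 3030, 2660]);
translate([5035, 215, 0]) cube([215, 3030, 2660]);


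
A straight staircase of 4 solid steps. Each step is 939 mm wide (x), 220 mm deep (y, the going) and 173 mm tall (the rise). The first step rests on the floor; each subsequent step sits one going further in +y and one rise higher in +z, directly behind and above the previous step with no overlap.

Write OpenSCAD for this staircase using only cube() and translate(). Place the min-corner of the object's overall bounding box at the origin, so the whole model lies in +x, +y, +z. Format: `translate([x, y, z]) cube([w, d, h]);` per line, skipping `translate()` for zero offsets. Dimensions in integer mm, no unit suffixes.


cube([939, 220, 173]);
translate([0, 220, 173]) cube([939, 220, 173]);
translate([0, 440, 346]) cube([939, 220, 173]);
translate([0, 660, 519]) cube([939, 220, 173]);


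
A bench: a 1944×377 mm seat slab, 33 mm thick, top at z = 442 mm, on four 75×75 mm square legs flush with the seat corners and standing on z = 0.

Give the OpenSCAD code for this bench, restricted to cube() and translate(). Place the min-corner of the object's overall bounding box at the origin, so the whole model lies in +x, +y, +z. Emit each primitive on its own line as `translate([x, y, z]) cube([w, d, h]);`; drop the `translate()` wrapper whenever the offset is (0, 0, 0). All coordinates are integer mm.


translate([0, 0, 409]) cube([1944, 377, 33]);
cube([75, 75, 409]);
translate([0, 302, 0]) cube([75, 75, 409]);
translate([1869, 0, 0]) cube([75, 75, 409]);
translate([1869, 302, 0]) cube([75, 75, 409]);


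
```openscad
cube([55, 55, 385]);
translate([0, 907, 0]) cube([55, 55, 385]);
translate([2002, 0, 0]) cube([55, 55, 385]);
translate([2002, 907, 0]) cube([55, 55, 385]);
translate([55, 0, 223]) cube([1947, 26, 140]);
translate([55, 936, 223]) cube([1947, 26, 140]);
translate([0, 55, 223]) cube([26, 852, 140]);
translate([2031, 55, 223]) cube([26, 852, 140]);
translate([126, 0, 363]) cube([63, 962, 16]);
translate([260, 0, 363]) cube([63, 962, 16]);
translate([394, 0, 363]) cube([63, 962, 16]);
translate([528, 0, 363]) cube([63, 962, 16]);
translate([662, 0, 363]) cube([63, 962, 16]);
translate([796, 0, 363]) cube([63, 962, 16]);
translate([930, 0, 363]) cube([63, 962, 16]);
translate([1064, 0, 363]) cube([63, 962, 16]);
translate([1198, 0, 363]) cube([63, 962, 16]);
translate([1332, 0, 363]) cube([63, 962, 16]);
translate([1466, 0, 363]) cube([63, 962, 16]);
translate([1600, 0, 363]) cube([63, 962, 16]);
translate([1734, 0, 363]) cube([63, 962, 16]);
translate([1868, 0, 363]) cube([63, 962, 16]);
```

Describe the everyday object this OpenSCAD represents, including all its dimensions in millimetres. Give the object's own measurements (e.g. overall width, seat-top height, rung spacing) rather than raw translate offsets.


A bed frame 2057 mm long (x) by 962 mm wide (y). Four 55×55 mm corner posts, 385 mm tall, at the corners of the footprint. Four rails of 26 mm thickness and 140 mm height run between adjacent posts with their undersides at z = 223 mm, their outer faces flush with the outside of the frame (the two x-running rails run between the posts' inner faces; the two y-running rails run between the posts' inner faces). 14 slats, each 63 mm wide (x) and 16 mm thick, lie across the top of the two x-running rails, running the full 962 mm width of the frame in y; along x they sit between the end posts with a 71 mm gap after the −x posts and between neighbouring slats and before the +x posts.


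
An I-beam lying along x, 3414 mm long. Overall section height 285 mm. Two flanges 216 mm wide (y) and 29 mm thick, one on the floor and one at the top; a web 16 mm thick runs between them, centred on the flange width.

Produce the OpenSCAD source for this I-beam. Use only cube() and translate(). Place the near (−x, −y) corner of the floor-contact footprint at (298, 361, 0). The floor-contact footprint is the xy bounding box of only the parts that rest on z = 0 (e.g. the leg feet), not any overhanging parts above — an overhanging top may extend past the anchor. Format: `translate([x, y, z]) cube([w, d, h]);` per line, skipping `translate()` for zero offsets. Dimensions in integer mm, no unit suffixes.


translate([298, 361, 0]) cube([3414, 216, 29]);
translate([298, 461, 29]) cube([3414, 16, 227]);
translate([298, 361, 256]) cube([3414, 216, 29]);


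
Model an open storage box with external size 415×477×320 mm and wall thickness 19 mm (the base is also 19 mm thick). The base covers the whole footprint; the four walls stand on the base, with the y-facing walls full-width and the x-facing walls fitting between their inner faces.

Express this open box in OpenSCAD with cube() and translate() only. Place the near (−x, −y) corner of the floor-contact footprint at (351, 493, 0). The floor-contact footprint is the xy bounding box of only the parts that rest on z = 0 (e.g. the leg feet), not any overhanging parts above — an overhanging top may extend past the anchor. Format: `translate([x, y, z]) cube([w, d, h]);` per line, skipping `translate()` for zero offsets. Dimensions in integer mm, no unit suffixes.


translate([351, 493, 0]) cube([415, 477, 19]);
translate([351, 493, 19]) cube([415, 19, 301]);
translate([351, 951, 19]) cube([415, 19, 301]);
translate([351, 512, 19]) cube([19, 439, 301]);
translate([747, 512, 19]) cube([19, 439, 301]);


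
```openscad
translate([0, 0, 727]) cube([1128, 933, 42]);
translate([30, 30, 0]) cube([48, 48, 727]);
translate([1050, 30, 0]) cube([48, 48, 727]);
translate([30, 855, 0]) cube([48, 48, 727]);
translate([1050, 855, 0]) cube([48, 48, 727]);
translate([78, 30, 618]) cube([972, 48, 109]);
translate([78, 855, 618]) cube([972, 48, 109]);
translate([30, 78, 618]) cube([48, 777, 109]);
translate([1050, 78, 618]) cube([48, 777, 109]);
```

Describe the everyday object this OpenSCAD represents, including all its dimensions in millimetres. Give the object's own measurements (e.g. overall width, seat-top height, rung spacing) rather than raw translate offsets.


A table: top 1128 mm (x) × 933 mm (y), 42 mm thick, upper face at z = 769 mm, on four 48×48 mm square legs, each inset 30 mm from the nearest pair of top edges from z = 0 to the bottom of the top. Four apron rails, 48 mm thick and 109 mm tall, run between adjacent legs with their top edges flush with the underside of the top and their outer faces flush with the legs' outer faces.


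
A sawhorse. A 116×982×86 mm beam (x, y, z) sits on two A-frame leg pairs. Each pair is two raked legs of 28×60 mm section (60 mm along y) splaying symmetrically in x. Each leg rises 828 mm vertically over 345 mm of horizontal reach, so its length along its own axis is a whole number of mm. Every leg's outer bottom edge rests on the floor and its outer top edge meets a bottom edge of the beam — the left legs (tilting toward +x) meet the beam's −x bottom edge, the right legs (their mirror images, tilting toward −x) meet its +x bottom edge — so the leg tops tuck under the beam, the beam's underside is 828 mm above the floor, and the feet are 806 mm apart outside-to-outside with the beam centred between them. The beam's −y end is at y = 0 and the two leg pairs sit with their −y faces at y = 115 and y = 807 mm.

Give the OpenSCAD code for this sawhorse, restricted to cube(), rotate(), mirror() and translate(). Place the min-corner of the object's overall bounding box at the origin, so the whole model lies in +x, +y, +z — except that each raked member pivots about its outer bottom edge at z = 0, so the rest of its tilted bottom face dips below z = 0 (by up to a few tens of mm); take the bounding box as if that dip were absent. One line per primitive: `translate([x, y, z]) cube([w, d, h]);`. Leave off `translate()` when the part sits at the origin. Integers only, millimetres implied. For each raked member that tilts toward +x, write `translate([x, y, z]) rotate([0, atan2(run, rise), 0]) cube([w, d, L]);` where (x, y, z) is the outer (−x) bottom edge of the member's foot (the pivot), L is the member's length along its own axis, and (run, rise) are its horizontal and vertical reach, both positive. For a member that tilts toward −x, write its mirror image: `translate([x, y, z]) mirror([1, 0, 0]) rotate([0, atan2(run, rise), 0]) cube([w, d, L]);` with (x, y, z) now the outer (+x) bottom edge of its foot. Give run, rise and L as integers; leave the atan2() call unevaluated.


// leg length = √(345² + 828²) = 897
// right-leg outer foot x = 2·345 + 116 = 806
// beam min-corner = (345, 0, 828)
translate([345, 0, 828]) cube([116, 982, 86]);
translate([0, 115, 0]) rotate([0, atan2(345, 828), 0]) cube([28, 60, 897]);
translate([806, 115, 0]) mirror([1, 0, 0]) rotate([0, atan2(345, 828), 0]) cube([28, 60, 897]);
translate([0, 807, 0]) rotate([0, atan2(345, 828), 0]) cube([28, 60, 897]);
translate([806, 807, 0]) mirror([1, 0, 0]) rotate([0, atan2(345, 828), 0]) cube([28, 60, 897]);


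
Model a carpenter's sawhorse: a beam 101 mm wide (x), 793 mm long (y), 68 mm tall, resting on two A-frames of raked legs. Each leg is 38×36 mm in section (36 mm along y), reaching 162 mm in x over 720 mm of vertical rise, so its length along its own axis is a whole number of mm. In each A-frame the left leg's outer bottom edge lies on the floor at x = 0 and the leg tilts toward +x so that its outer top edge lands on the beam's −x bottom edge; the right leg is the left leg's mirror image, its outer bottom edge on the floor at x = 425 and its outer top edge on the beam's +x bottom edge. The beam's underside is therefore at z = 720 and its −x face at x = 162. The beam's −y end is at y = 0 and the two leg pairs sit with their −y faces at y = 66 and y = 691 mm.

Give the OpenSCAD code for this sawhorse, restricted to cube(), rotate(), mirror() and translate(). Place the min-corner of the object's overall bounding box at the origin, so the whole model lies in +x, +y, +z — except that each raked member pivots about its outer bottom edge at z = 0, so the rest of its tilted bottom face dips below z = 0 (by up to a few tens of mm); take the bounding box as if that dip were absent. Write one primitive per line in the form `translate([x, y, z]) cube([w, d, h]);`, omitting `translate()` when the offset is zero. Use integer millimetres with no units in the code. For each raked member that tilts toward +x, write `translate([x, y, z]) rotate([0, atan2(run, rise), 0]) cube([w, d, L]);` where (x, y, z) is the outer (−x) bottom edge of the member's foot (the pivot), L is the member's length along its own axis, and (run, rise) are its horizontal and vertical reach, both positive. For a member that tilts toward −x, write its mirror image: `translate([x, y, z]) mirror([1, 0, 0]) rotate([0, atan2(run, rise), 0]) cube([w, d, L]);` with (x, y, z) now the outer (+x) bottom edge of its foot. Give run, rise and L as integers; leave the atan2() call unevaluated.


translate([162, 0, 720]) cube([101, 793, 68]);
translate([0, 66, 0]) rotate([0, atan2(162, 720), 0]) cube([38, 36, 738]);
translate([425, 66, 0]) mirror([1, 0, 0]) rotate([0, atan2(162, 720), 0]) cube([38, 36, 738]);
translate([0, 691, 0]) rotate([0, atan2(162, 720), 0]) cube([38, 36, 738]);
translate([425, 691, 0]) mirror([1, 0, 0]) rotate([0, atan2(162, 720), 0]) cube([38, 36, 738]);


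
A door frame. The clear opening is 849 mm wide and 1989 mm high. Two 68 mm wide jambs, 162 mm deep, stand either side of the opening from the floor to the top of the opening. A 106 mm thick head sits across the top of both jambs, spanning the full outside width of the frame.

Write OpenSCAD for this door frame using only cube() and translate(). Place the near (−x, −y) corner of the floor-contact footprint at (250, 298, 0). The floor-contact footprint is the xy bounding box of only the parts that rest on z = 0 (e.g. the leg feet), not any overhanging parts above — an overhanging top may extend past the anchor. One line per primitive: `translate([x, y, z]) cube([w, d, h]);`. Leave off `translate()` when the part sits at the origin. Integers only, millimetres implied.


translate([250, 298, 0]) cube([68, 162, 1989]);
translate([1167, 298, 0]) cube([68, 162, 1989]);
translate([250, 298, 1989]) cube([985, 162, 106]);


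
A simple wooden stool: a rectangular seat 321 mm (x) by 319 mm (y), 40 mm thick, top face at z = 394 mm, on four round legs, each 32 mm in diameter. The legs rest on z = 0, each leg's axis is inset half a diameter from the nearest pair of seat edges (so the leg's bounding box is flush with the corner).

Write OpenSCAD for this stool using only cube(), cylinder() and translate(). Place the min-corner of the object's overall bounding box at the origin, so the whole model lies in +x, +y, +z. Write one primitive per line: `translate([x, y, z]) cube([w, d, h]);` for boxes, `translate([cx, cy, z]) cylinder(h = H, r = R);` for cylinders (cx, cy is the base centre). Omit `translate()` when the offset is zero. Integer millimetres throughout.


// leg_h = 394 - 40 = 354
translate([0, 0, 354]) cube([321, 319, 40]);
translate([16, 16, 0]) cylinder(h = 354, r = 16);
translate([305, 16, 0]) cylinder(h = 354, r = 16);
translate([16, 303, 0]) cylinder(h = 354, r = 16);
translate([305, 303, 0]) cylinder(h = 354, r = 16);


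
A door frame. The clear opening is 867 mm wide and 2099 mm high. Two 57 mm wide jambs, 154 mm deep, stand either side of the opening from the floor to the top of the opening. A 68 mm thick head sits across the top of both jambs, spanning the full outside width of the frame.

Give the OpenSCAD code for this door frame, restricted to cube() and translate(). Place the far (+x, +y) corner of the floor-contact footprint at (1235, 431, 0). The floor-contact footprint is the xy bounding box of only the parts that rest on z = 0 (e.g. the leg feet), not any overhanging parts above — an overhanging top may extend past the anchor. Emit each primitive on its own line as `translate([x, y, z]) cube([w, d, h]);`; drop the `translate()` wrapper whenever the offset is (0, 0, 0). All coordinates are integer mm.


translate([254, 277, 0]) cube([57, 154, 2099]);
translate([1178, 277, 0]) cube([57, 154, 2099]);
translate([254, 277, 2099]) cube([981, 154, 68]);


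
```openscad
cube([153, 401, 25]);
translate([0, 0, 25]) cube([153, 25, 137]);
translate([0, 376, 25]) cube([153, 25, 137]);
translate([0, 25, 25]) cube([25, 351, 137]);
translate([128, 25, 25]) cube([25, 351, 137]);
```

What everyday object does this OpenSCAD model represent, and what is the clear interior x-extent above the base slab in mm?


An open box. The internal width is 103 mm.

A 153×401 base slab with four walls standing on it — an open box. The base is 153 mm wide and the walls are 25 mm thick, so the internal width is 153 − 2 × 25 = 103 mm.


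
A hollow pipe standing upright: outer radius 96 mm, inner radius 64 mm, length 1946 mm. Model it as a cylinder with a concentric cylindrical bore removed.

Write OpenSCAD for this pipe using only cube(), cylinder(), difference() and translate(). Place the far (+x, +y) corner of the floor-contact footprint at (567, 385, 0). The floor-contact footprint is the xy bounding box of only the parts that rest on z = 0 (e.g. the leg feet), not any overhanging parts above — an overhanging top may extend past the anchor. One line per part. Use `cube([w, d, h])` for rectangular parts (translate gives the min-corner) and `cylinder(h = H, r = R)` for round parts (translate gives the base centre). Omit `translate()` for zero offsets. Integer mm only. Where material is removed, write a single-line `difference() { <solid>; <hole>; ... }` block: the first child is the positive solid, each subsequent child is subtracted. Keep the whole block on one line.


difference() { translate([471, 289, 0]) cylinder(h = 1946, r = 96); translate([471, 289, 0]) cylinder(h = 1946, r = 64); }


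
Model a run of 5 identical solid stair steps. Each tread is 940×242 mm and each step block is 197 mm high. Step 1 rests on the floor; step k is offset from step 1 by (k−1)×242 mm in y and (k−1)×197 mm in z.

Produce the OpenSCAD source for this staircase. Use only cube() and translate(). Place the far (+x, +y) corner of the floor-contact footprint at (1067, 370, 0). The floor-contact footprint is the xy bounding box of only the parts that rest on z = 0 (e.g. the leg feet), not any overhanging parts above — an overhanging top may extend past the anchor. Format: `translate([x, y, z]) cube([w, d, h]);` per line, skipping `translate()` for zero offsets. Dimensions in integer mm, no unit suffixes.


translate([127, 128, 0]) cube([940, 242, 197]);
translate([127, 370, 197]) cube([940, 242, 197]);
translate([127, 612, 394]) cube([940, 242, 197]);
translate([127, 854, 591]) cube([940, 242, 197]);
translate([127, 1096, 788]) cube([940, 242, 197]);


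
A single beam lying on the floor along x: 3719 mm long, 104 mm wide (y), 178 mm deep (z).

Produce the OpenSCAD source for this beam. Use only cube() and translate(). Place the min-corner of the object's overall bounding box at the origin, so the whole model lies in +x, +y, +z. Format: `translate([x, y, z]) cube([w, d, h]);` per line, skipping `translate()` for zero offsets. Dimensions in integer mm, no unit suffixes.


cube([3719, 104, 178]);


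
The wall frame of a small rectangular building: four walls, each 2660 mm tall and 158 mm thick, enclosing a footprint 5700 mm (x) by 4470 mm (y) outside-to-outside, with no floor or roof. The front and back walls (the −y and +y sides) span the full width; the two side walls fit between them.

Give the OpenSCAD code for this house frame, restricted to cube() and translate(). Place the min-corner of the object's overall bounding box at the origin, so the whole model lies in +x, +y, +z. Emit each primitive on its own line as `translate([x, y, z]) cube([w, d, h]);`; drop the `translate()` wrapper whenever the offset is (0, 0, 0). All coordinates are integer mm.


cube([5700, 158, 2660]);
translate([0, 4312, 0]) cube([5700, 158, 2660]);
translate([0, 158, 0]) cube([158, 4154, 2660]);
translate([5542, 158, 0]) cube([158, 4154, 2660]);
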